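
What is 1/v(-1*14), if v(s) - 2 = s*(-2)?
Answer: 1/30 ≈ 0.033333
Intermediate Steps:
v(s) = 2 - 2*s (v(s) = 2 + s*(-2) = 2 - 2*s)
1/v(-1*14) = 1/(2 - (-2)*14) = 1/(2 - 2*(-14)) = 1/(2 + 28) = 1/30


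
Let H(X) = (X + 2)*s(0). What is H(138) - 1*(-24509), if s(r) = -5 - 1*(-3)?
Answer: 24229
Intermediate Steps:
s(r) = -2 (s(r) = -5 + 3 = -2)
H(X) = -4 - 2*X (H(X) = (X + 2)*(-2) = (2 + X)*(-2) = -4 - 2*X)
H(138) - 1*(-24509) = (-4 - 2*138) - 1*(-24509) = (-4 - 276) + 24509 = -280 + 24509 = 24229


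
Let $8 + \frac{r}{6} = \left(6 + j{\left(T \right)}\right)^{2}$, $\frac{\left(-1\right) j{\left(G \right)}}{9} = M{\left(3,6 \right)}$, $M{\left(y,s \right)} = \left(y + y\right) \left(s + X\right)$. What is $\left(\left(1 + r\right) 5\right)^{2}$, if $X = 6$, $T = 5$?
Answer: $152885435149225$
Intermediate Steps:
$M{\left(y,s \right)} = 2 y \left(6 + s\right)$ ($M{\left(y,s \right)} = \left(y + y\right) \left(s + 6\right) = 2 y \left(6 + s\right)$)
$j{\left(G \right)} = -648$ ($j{\left(G \right)} = - 9 \cdot 2 \cdot 3 \left(6 + 6\right) = - 9 \cdot 2 \cdot 3 \cdot 12 = \left(-9\right) 72 = -648$)
$r = 2472936$ ($r = -48 + 6 \left(6 - 648\right)^{2} = -48 + 6 \left(-642\right)^{2} = -48 + 6 \cdot 412164 = -48 + 2472984 = 2472936$)
$\left(\left(1 + r\right) 5\right)^{2} = \left(\left(1 + 2472936\right) 5\right)^{2} = \left(2472937 \cdot 5\right)^{2} = 12364685^{2} = 152885435149225$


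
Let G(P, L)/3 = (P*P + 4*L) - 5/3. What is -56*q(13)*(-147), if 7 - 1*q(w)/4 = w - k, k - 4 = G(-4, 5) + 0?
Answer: 3325728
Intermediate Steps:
G(P, L) = -5 + 3*P**2 + 12*L (G(P, L) = 3*((P*P + 4*L) - 5/3) = 3*((P**2 + 4*L) - 5*1/3) = 3*((P**2 + 4*L) - 5/3) = 3*(-5/3 + P**2 + 4*L) = -5 + 3*P**2 + 12*L)
k = 107 (k = 4 + ((-5 + 3*(-4)**2 + 12*5) + 0) = 4 + ((-5 + 3*16 + 60) + 0) = 4 + ((-5 + 48 + 60) + 0) = 4 + (103 + 0) = 4 + 103 = 107)
q(w) = 456 - 4*w (q(w) = 28 - 4*(w - 1*107) = 28 - 4*(w - 107) = 28 - 4*(-107 + w) = 28 + (428 - 4*w) = 456 - 4*w)
-56*q(13)*(-147) = -56*(456 - 4*13)*(-147) = -56*(456 - 52)*(-147) = -56*404*(-147) = -22624*(-147) = 3325728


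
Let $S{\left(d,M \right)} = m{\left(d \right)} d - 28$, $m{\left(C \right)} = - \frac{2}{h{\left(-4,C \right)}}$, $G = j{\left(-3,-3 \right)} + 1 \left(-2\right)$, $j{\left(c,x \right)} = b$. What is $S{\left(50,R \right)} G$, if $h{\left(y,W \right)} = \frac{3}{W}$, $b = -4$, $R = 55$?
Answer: $10168$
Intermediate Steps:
$j{\left(c,x \right)} = -4$
$G = -6$ ($G = -4 + 1 \left(-2\right) = -4 - 2 = -6$)
$m{\left(C \right)} = - \frac{2 C}{3}$ ($m{\left(C \right)} = - \frac{2}{3 \frac{1}{C}} = - 2 \frac{C}{3} = - \frac{2 C}{3}$)
$S{\left(d,M \right)} = -28 - \frac{2 d^{2}}{3}$ ($S{\left(d,M \right)} = - \frac{2 d}{3} d - 28 = - \frac{2 d^{2}}{3} - 28 = -28 - \frac{2 d^{2}}{3}$)
$S{\left(50,R \right)} G = \left(-28 - \frac{2 \cdot 50^{2}}{3}\right) \left(-6\right) = \left(-28 - \frac{5000}{3}\right) \left(-6\right) = \left(- \frac{5084}{3}\right) \left(-6\right) = 10168$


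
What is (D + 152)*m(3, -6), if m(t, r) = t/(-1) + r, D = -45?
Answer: -963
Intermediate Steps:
m(t, r) = r - t (m(t, r) = -t + r = r - t)
(D + 152)*m(3, -6) = (-45 + 152)*(-6 - 1*3) = 107*(-6 - 3) = 107*(-9) = -963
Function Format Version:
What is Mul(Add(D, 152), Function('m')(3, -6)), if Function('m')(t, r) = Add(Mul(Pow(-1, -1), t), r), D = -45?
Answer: -963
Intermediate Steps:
Function('m')(t, r) = Add(r, Mul(-1, t)) (Function('m')(t, r) = Add(Mul(-1, t), r) = Add(r, Mul(-1, t)))
Mul(Add(D, 152), Function('m')(3, -6)) = Mul(Add(-45, 152), Add(-6, Mul(-1, 3))) = Mul(107, Add(-6, -3)) = Mul(107, -9) = -963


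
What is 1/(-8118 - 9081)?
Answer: -1/17199 ≈ -5.8143e-5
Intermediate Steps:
1/(-8118 - 9081) = 1/(-17199) = -1/17199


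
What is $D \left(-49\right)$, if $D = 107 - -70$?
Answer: $-8673$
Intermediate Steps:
$D = 177$ ($D = 107 + 70 = 177$)
$D \left(-49\right) = 177 \left(-49\right) = -8673$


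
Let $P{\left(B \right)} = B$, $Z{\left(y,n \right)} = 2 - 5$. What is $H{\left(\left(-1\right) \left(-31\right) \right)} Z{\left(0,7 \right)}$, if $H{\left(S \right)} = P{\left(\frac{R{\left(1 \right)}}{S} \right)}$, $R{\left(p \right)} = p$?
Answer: $- \frac{3}{31} \approx -0.096774$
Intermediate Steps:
$Z{\left(y,n \right)} = -3$ ($Z{\left(y,n \right)} = 2 - 5 = -3$)
$H{\left(S \right)} = \frac{1}{S}$ ($H{\left(S \right)} = 1 \frac{1}{S} = \frac{1}{S}$)
$H{\left(\left(-1\right) \left(-31\right) \right)} Z{\left(0,7 \right)} = \frac{1}{\left(-1\right) \left(-31\right)} \left(-3\right) = \frac{1}{31} \left(-3\right) = - \frac{3}{31}$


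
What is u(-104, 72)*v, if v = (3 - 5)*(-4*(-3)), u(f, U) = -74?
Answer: 1776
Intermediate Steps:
v = -24 (v = -2*12 = -24)
u(-104, 72)*v = -74*(-24) = 1776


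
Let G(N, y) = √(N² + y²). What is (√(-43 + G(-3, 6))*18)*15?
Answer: 270*√(-43 + 3*√5) ≈ 1626.6*I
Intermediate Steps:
(√(-43 + G(-3, 6))*18)*15 = (√(-43 + √((-3)² + 6²))*18)*15 = (√(-43 + √(9 + 36))*18)*15 = (√(-43 + √45)*18)*15 = (√(-43 + 3*√5)*18)*15 = (18*√(-43 + 3*√5))*15 = 270*√(-43 + 3*√5)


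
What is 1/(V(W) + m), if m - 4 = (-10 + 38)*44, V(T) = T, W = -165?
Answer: 1/1071 ≈ 0.00093371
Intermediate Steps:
m = 1236 (m = 4 + (-10 + 38)*44 = 4 + 28*44 = 4 + 1232 = 1236)
1/(V(W) + m) = 1/(-165 + 1236) = 1/1071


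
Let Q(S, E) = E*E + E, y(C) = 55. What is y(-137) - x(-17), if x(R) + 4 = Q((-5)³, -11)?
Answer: -51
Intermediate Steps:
Q(S, E) = E + E² (Q(S, E) = E² + E = E + E²)
x(R) = 106 (x(R) = -4 - 11*(1 - 11) = -4 - 11*(-10) = -4 + 110 = 106)
y(-137) - x(-17) = 55 - 1*106 = 55 - 106 = -51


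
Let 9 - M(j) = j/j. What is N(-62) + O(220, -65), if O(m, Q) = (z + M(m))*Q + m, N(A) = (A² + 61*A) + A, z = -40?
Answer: 2300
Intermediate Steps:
N(A) = A² + 62*A
M(j) = 8 (M(j) = 9 - j/j = 9 - 1*1 = 9 - 1 = 8)
O(m, Q) = m - 32*Q (O(m, Q) = (-40 + 8)*Q + m = -32*Q + m = m - 32*Q)
N(-62) + O(220, -65) = -62*(62 - 62) + (220 - 32*(-65)) = -62*0 + (220 + 2080) = 0 + 2300 = 2300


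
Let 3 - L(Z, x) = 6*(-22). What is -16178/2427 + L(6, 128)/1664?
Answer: -26592547/4038528 ≈ -6.5847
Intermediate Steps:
L(Z, x) = 135 (L(Z, x) = 3 - 6*(-22) = 3 - 1*(-132) = 3 + 132 = 135)
-16178/2427 + L(6, 128)/1664 = -16178/2427 + 135/1664 = -26592547/4038528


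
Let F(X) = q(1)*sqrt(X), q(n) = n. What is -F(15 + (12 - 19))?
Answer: -2*sqrt(2) ≈ -2.8284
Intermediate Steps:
F(X) = sqrt(X) (F(X) = 1*sqrt(X) = sqrt(X))
-F(15 + (12 - 19)) = -sqrt(15 + (12 - 19)) = -sqrt(15 - 7) = -sqrt(8) = -2*sqrt(2)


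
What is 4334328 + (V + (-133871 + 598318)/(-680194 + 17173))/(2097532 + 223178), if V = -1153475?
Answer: 3334570361502909029/769339732455 ≈ 4.3343e+6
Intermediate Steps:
4334328 + (V + (-133871 + 598318)/(-680194 + 17173))/(2097532 + 223178) = 4334328 + (-1153475 + (-133871 + 598318)/(-680194 + 17173))/(2097532 + 223178) = 4334328 + (-1153475 + 464447/(-663021))/2320710 = 4334328 + (-1153475 + 464447*(-1/663021))*(1/2320710) = 4334328 + (-1153475 - 464447/663021)*(1/2320710) = 4334328 - 764778612422/663021*1/2320710 = 4334328 - 382389306211/769339732455 = 3334570361502909029/769339732455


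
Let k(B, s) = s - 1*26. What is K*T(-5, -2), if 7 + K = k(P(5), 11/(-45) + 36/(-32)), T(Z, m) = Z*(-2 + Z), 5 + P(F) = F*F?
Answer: -86611/72 ≈ -1202.9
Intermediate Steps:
P(F) = -5 + F**2 (P(F) = -5 + F*F = -5 + F**2)
k(B, s) = -26 + s (k(B, s) = s - 26 = -26 + s)
K = -12373/360 (K = -7 + (-26 + (11/(-45) + 36/(-32))) = -7 + (-26 + (11*(-1/45) + 36*(-1/32))) = -7 + (-26 + (-11/45 - 9/8)) = -7 + (-26 - 493/360) = -7 - 9853/360 = -12373/360 ≈ -34.369)
K*T(-5, -2) = -(-12373)*(-2 - 5)/72 = -(-12373)*(-7)/72 = -12373/360*35 = -86611/72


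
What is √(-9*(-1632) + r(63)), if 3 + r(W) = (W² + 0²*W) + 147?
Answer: 3*√2089 ≈ 137.12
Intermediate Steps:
r(W) = 144 + W² (r(W) = -3 + ((W² + 0²*W) + 147) = -3 + ((W² + 0*W) + 147) = -3 + ((W² + 0) + 147) = -3 + (W² + 147) = -3 + (147 + W²) = 144 + W²)
√(-9*(-1632) + r(63)) = √(-9*(-1632) + (144 + 63²)) = √(14688 + (144 + 3969)) = √(14688 + 4113) = √18801 = 3*√2089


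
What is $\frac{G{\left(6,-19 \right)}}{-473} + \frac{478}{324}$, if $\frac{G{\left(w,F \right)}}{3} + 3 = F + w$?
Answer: $\frac{120823}{76626} \approx 1.5768$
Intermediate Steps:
$G{\left(w,F \right)} = -9 + 3 F + 3 w$ ($G{\left(w,F \right)} = -9 + 3 \left(F + w\right) = -9 + \left(3 F + 3 w\right) = -9 + 3 F + 3 w$)
$\frac{G{\left(6,-19 \right)}}{-473} + \frac{478}{324} = \frac{-9 + 3 \left(-19\right) + 3 \cdot 6}{-473} + \frac{478}{324} = \left(-9 - 57 + 18\right) \left(- \frac{1}{473}\right) + 478 \cdot \frac{1}{324} = \left(-48\right) \left(- \frac{1}{473}\right) + \frac{239}{162} = \frac{48}{473} + \frac{239}{162} = \frac{120823}{76626}$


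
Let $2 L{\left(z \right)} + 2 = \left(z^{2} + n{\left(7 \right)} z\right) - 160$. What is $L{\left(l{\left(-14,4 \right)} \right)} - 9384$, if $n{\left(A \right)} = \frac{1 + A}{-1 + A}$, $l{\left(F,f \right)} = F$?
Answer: $- \frac{28129}{3} \approx -9376.3$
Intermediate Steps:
$n{\left(A \right)} = \frac{1 + A}{-1 + A}$
$L{\left(z \right)} = -81 + \frac{z^{2}}{2} + \frac{2 z}{3}$ ($L{\left(z \right)} = -1 + \frac{\left(z^{2} + \frac{1 + 7}{-1 + 7} z\right) - 160}{2} = -1 + \frac{\left(z^{2} + \frac{1}{6} \cdot 8 z\right) - 160}{2} = -1 + \frac{\left(z^{2} + \frac{4 z}{3}\right) - 160}{2} = -1 + \frac{-160 + z^{2} + \frac{4 z}{3}}{2} = -1 + \left(-80 + \frac{z^{2}}{2} + \frac{2 z}{3}\right) = -81 + \frac{z^{2}}{2} + \frac{2 z}{3}$)
$L{\left(l{\left(-14,4 \right)} \right)} - 9384 = \left(-81 + \frac{\left(-14\right)^{2}}{2} + \frac{2}{3} \left(-14\right)\right) - 9384 = \left(-81 + \frac{1}{2} \cdot 196 - \frac{28}{3}\right) - 9384 = \left(-81 + 98 - \frac{28}{3}\right) - 9384 = \frac{23}{3} - 9384 = - \frac{28129}{3}$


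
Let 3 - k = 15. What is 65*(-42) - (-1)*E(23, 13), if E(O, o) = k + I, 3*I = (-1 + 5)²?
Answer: -8210/3 ≈ -2736.7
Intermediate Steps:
k = -12 (k = 3 - 1*15 = 3 - 15 = -12)
I = 16/3 (I = (-1 + 5)²/3 = (⅓)*4² = (⅓)*16 = 16/3 ≈ 5.3333)
E(O, o) = -20/3 (E(O, o) = -12 + 16/3 = -20/3)
65*(-42) - (-1)*E(23, 13) = 65*(-42) - (-1)*(-20)/3 = -2730 - 1*20/3 = -2730 - 20/3 = -8210/3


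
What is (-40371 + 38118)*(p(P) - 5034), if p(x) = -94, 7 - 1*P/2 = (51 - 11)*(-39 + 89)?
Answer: 11553384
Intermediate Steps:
P = -3986 (P = 14 - 2*(51 - 11)*(-39 + 89) = 14 - 80*50 = 14 - 2*2000 = 14 - 4000 = -3986)
(-40371 + 38118)*(p(P) - 5034) = (-40371 + 38118)*(-94 - 5034) = -2253*(-5128) = 11553384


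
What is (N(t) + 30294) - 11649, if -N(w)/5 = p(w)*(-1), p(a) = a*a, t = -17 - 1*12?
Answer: 22850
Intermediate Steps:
t = -29 (t = -17 - 12 = -29)
p(a) = a²
N(w) = 5*w² (N(w) = -5*w²*(-1) = -(-5)*w² = 5*w²)
(N(t) + 30294) - 11649 = (5*(-29)² + 30294) - 11649 = (5*841 + 30294) - 11649 = (4205 + 30294) - 11649 = 34499 - 11649 = 22850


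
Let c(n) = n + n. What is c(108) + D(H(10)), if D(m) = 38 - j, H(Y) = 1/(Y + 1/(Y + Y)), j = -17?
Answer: 271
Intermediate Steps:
c(n) = 2*n
H(Y) = 1/(Y + 1/(2*Y))
D(m) = 55 (D(m) = 38 - 1*(-17) = 38 + 17 = 55)
c(108) + D(H(10)) = 2*108 + 55 = 216 + 55 = 271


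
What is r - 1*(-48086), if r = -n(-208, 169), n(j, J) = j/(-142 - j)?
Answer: 1586942/33 ≈ 48089.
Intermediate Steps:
r = 104/33 (r = -(-1)*(-208)/(142 - 208) = -(-1)*(-208)/(-66) = -(-1)*(-208)*(-1)/66 = -1*(-104/33) = 104/33 ≈ 3.1515)
r - 1*(-48086) = 104/33 - 1*(-48086) = 104/33 + 48086 = 1586942/33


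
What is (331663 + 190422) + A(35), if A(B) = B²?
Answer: 523310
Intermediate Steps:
(331663 + 190422) + A(35) = (331663 + 190422) + 35² = 522085 + 1225 = 523310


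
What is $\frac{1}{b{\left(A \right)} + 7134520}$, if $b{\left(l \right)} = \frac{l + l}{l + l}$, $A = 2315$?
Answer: $\frac{1}{7134521} \approx 1.4016 \cdot 10^{-7}$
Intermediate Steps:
$b{\left(l \right)} = 1$ ($b{\left(l \right)} = \frac{2 l}{2 l} = 2 l \frac{1}{2 l} = 1$)
$\frac{1}{b{\left(A \right)} + 7134520} = \frac{1}{1 + 7134520} = \frac{1}{7134521}$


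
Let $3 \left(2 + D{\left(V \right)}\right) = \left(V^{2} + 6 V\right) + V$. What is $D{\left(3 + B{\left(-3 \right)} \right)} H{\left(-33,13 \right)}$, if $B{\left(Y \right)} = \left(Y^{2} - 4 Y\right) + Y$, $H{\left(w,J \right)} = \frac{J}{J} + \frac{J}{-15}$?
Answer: $\frac{388}{15} \approx 25.867$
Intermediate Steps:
$H{\left(w,J \right)} = 1 - \frac{J}{15}$ ($H{\left(w,J \right)} = 1 + J \left(- \frac{1}{15}\right) = 1 - \frac{J}{15}$)
$B{\left(Y \right)} = Y^{2} - 3 Y$
$D{\left(V \right)} = -2 + \frac{V^{2}}{3} + \frac{7 V}{3}$ ($D{\left(V \right)} = -2 + \frac{\left(V^{2} + 6 V\right) + V}{3} = -2 + \frac{V^{2} + 7 V}{3} = -2 + \left(\frac{V^{2}}{3} + \frac{7 V}{3}\right) = -2 + \frac{V^{2}}{3} + \frac{7 V}{3}$)
$D{\left(3 + B{\left(-3 \right)} \right)} H{\left(-33,13 \right)} = \left(-2 + \frac{\left(3 - 3 \left(-3 - 3\right)\right)^{2}}{3} + \frac{7 \left(3 - 3 \left(-3 - 3\right)\right)}{3}\right) \left(1 - \frac{13}{15}\right) = \left(-2 + \frac{\left(3 - -18\right)^{2}}{3} + \frac{7 \left(3 - -18\right)}{3}\right) \left(1 - \frac{13}{15}\right) = \left(-2 + \frac{\left(3 + 18\right)^{2}}{3} + \frac{7 \left(3 + 18\right)}{3}\right) \frac{2}{15} = \left(-2 + \frac{21^{2}}{3} + \frac{7}{3} \cdot 21\right) \frac{2}{15} = \left(-2 + \frac{1}{3} \cdot 441 + 49\right) \frac{2}{15} = \left(-2 + 147 + 49\right) \frac{2}{15} = 194 \cdot \frac{2}{15} = \frac{388}{15}$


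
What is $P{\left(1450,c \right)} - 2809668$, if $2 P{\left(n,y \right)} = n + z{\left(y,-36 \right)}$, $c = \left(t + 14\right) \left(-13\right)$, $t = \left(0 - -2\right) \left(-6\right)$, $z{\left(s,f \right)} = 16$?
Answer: $-2808935$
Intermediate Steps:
$t = -12$ ($t = \left(0 + 2\right) \left(-6\right) = 2 \left(-6\right) = -12$)
$c = -26$ ($c = \left(-12 + 14\right) \left(-13\right) = 2 \left(-13\right) = -26$)
$P{\left(n,y \right)} = 8 + \frac{n}{2}$ ($P{\left(n,y \right)} = \frac{n + 16}{2} = \frac{16 + n}{2} = 8 + \frac{n}{2}$)
$P{\left(1450,c \right)} - 2809668 = \left(8 + \frac{1}{2} \cdot 1450\right) - 2809668 = \left(8 + 725\right) - 2809668 = 733 - 2809668 = -2808935$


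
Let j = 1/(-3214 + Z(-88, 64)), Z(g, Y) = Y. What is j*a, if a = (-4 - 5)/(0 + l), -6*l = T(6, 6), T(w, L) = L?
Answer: -1/350 ≈ -0.0028571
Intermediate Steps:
l = -1 (l = -⅙*6 = -1)
a = 9 (a = (-4 - 5)/(0 - 1) = -9/(-1) = -9*(-1) = 9)
j = -1/3150 (j = 1/(-3214 + 64) = 1/(-3150) = -1/3150 ≈ -0.00031746)
j*a = -1/3150*9 = -1/350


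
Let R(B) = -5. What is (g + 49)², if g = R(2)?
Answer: 1936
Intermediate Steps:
g = -5
(g + 49)² = (-5 + 49)² = 44² = 1936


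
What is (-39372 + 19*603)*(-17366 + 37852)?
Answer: -571866690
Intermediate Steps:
(-39372 + 19*603)*(-17366 + 37852) = (-39372 + 11457)*20486 = -27915*20486 = -571866690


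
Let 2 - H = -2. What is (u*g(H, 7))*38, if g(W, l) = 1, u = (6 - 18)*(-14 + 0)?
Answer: 6384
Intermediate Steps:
H = 4 (H = 2 - 1*(-2) = 2 + 2 = 4)
u = 168 (u = -12*(-14) = 168)
(u*g(H, 7))*38 = (168*1)*38 = 168*38 = 6384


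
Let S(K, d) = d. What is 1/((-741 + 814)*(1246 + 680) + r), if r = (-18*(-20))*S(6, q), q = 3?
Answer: 1/141678 ≈ 7.0583e-6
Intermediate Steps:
r = 1080 (r = -18*(-20)*3 = 360*3 = 1080)
1/((-741 + 814)*(1246 + 680) + r) = 1/((-741 + 814)*(1246 + 680) + 1080) = 1/(73*1926 + 1080) = 1/(140598 + 1080) = 1/141678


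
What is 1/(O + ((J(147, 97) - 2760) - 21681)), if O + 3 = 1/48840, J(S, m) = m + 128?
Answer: -48840/1182855959 ≈ -4.1290e-5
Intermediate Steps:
J(S, m) = 128 + m
O = -146519/48840 (O = -3 + 1/48840 = -146519/48840 ≈ -3.0000)
1/(O + ((J(147, 97) - 2760) - 21681)) = 1/(-146519/48840 + (((128 + 97) - 2760) - 21681)) = 1/(-146519/48840 + ((225 - 2760) - 21681)) = 1/(-146519/48840 + (-2535 - 21681)) = 1/(-146519/48840 - 24216) = 1/(-1182855959/48840) = -48840/1182855959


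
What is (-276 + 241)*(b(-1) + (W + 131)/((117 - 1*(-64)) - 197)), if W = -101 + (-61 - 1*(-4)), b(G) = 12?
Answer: -7665/16 ≈ -479.06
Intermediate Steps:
W = -158 (W = -101 + (-61 + 4) = -101 - 57 = -158)
(-276 + 241)*(b(-1) + (W + 131)/((117 - 1*(-64)) - 197)) = (-276 + 241)*(12 + (-158 + 131)/((117 - 1*(-64)) - 197)) = -35*(12 - 27/((117 + 64) - 197)) = -35*(12 - 27/(181 - 197)) = -35*(12 - 27/(-16)) = -35*(12 - 27*(-1/16)) = -35*(12 + 27/16) = -35*219/16 = -7665/16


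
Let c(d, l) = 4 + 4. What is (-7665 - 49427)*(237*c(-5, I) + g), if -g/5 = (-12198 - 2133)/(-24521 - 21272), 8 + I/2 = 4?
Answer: -4952837933316/45793 ≈ -1.0816e+8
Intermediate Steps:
I = -8 (I = -16 + 2*4 = -16 + 8 = -8)
g = -71655/45793 (g = -5*(-12198 - 2133)/(-24521 - 21272) = -(-71655)/(-45793) = -(-71655)*(-1)/45793 = -5*14331/45793 = -71655/45793 ≈ -1.5648)
c(d, l) = 8
(-7665 - 49427)*(237*c(-5, I) + g) = (-7665 - 49427)*(237*8 - 71655/45793) = -57092*(1896 - 71655/45793) = -57092*86751873/45793 = -4952837933316/45793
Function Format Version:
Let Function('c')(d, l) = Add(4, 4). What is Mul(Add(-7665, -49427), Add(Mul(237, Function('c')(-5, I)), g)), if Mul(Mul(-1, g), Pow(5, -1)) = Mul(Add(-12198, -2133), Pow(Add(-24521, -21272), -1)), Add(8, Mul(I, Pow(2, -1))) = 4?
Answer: Rational(-4952837933316, 45793) ≈ -1.0816e+8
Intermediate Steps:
I = -8 (I = Add(-16, Mul(2, 4)) = Add(-16, 8) = -8)
g = Rational(-71655, 45793) (g = Mul(-5, Mul(Add(-12198, -2133), Pow(Add(-24521, -21272), -1))) = Mul(-5, Mul(-14331, Pow(-45793, -1))) = Mul(-5, Mul(-14331, Rational(-1, 45793))) = Mul(-5, Rational(14331, 45793)) = Rational(-71655, 45793) ≈ -1.5648)
Function('c')(d, l) = 8
Mul(Add(-7665, -49427), Add(Mul(237, Function('c')(-5, I)), g)) = Mul(Add(-7665, -49427), Add(Mul(237, 8), Rational(-71655, 45793))) = Mul(-57092, Add(1896, Rational(-71655, 45793))) = Mul(-57092, Rational(86751873, 45793)) = Rational(-4952837933316, 45793)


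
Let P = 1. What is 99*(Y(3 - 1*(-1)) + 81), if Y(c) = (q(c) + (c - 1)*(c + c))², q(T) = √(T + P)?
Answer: 65538 + 4752*√5 ≈ 76164.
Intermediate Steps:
q(T) = √(1 + T) (q(T) = √(T + 1) = √(1 + T))
Y(c) = (√(1 + c) + 2*c*(-1 + c))² (Y(c) = (√(1 + c) + (c - 1)*(c + c))² = (√(1 + c) + (-1 + c)*(2*c))² = (√(1 + c) + 2*c*(-1 + c))²)
99*(Y(3 - 1*(-1)) + 81) = 99*((√(1 + (3 - 1*(-1))) - 2*(3 - 1*(-1)) + 2*(3 - 1*(-1))²)² + 81) = 99*((√(1 + (3 + 1)) - 2*(3 + 1) + 2*(3 + 1)²)² + 81) = 99*((√(1 + 4) - 2*4 + 2*4²)² + 81) = 99*((√5 - 8 + 2*16)² + 81) = 99*((√5 - 8 + 32)² + 81) = 99*((24 + √5)² + 81) = 99*(81 + (24 + √5)²) = 8019 + 99*(24 + √5)²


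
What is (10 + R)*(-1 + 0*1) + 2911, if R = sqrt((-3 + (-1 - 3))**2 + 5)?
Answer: 2901 - 3*sqrt(6) ≈ 2893.7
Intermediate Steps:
R = 3*sqrt(6) (R = sqrt((-3 - 4)**2 + 5) = sqrt((-7)**2 + 5) = sqrt(49 + 5) = sqrt(54) = 3*sqrt(6) ≈ 7.3485)
(10 + R)*(-1 + 0*1) + 2911 = (10 + 3*sqrt(6))*(-1 + 0*1) + 2911 = (10 + 3*sqrt(6))*(-1 + 0) + 2911 = (10 + 3*sqrt(6))*(-1) + 2911 = (-10 - 3*sqrt(6)) + 2911 = 2901 - 3*sqrt(6)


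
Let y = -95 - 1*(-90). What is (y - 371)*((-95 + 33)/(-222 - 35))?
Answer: -23312/257 ≈ -90.708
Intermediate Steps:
y = -5 (y = -95 + 90 = -5)
(y - 371)*((-95 + 33)/(-222 - 35)) = (-5 - 371)*((-95 + 33)/(-222 - 35)) = -(-23312)/(-257) = -(-23312)*(-1)/257 = -376*62/257 = -23312/257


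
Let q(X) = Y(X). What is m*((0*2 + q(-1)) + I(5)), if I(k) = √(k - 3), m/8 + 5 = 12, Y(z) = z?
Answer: -56 + 56*√2 ≈ 23.196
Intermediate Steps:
q(X) = X
m = 56 (m = -40 + 8*12 = -40 + 96 = 56)
I(k) = √(-3 + k)
m*((0*2 + q(-1)) + I(5)) = 56*((0*2 - 1) + √(-3 + 5)) = 56*((0 - 1) + √2) = 56*(-1 + √2) = -56 + 56*√2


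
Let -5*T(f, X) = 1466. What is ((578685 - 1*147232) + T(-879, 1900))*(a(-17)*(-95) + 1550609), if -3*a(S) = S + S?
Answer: 10021440764003/15 ≈ 6.6810e+11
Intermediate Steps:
T(f, X) = -1466/5 (T(f, X) = -⅕*1466 = -1466/5)
a(S) = -2*S/3 (a(S) = -(S + S)/3 = -2*S/3)
((578685 - 1*147232) + T(-879, 1900))*(a(-17)*(-95) + 1550609) = ((578685 - 1*147232) - 1466/5)*(-⅔*(-17)*(-95) + 1550609) = ((578685 - 147232) - 1466/5)*((34/3)*(-95) + 1550609) = (431453 - 1466/5)*(-3230/3 + 1550609) = (2155799/5)*(4648597/3) = 10021440764003/15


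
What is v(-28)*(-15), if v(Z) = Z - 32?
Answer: 900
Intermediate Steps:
v(Z) = -32 + Z
v(-28)*(-15) = (-32 - 28)*(-15) = -60*(-15) = 900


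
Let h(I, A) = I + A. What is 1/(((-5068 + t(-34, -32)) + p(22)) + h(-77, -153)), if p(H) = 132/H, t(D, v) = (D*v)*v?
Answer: -1/40108 ≈ -2.4933e-5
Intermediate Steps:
t(D, v) = D*v**2
h(I, A) = A + I
1/(((-5068 + t(-34, -32)) + p(22)) + h(-77, -153)) = 1/(((-5068 - 34*(-32)**2) + 132/22) + (-153 - 77)) = 1/(((-5068 - 34*1024) + 132*(1/22)) - 230) = 1/(((-5068 - 34816) + 6) - 230) = 1/((-39884 + 6) - 230) = 1/(-39878 - 230) = 1/(-40108) = -1/40108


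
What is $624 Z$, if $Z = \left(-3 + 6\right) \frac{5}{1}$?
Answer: $9360$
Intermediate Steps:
$Z = 15$ ($Z = 3 \cdot 5 \cdot 1 = 3 \cdot 5 = 15$)
$624 Z = 624 \cdot 15 = 9360$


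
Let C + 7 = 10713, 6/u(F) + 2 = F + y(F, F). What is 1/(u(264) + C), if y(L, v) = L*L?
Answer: 34979/374485177 ≈ 9.3406e-5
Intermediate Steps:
y(L, v) = L**2
u(F) = 6/(-2 + F + F**2) (u(F) = 6/(-2 + (F + F**2)) = 6/(-2 + F + F**2))
C = 10706 (C = -7 + 10713 = 10706)
1/(u(264) + C) = 1/(6/(-2 + 264 + 264**2) + 10706) = 1/(6/(-2 + 264 + 69696) + 10706) = 1/(6/69958 + 10706) = 1/(6*(1/69958) + 10706) = 1/(3/34979 + 10706) = 1/(374485177/34979) = 34979/374485177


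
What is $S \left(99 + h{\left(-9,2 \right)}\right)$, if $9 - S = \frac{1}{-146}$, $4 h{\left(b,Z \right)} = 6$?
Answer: $\frac{264315}{292} \approx 905.19$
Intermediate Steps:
$h{\left(b,Z \right)} = \frac{3}{2}$ ($h{\left(b,Z \right)} = \frac{1}{4} \cdot 6 = \frac{3}{2}$)
$S = \frac{1315}{146}$ ($S = 9 - \frac{1}{-146} = 9 - - \frac{1}{146} = 9 + \frac{1}{146} = \frac{1315}{146} \approx 9.0069$)
$S \left(99 + h{\left(-9,2 \right)}\right) = \frac{1315 \left(99 + \frac{3}{2}\right)}{146} = \frac{1315}{146} \cdot \frac{201}{2} = \frac{264315}{292}$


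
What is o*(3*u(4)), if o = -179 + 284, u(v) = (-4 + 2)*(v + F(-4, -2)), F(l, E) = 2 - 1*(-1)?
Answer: -4410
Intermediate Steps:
F(l, E) = 3 (F(l, E) = 2 + 1 = 3)
u(v) = -6 - 2*v (u(v) = (-4 + 2)*(v + 3) = -2*(3 + v) = -6 - 2*v)
o = 105
o*(3*u(4)) = 105*(3*(-6 - 2*4)) = 105*(3*(-6 - 8)) = 105*(3*(-14)) = 105*(-42) = -4410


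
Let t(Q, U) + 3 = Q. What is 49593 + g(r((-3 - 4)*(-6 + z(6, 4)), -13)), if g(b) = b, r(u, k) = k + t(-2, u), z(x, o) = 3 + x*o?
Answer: 49575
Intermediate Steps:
t(Q, U) = -3 + Q
z(x, o) = 3 + o*x
r(u, k) = -5 + k (r(u, k) = k + (-3 - 2) = k - 5 = -5 + k)
49593 + g(r((-3 - 4)*(-6 + z(6, 4)), -13)) = 49593 + (-5 - 13) = 49593 - 18 = 49575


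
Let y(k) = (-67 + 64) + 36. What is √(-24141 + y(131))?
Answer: 14*I*√123 ≈ 155.27*I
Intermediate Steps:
y(k) = 33 (y(k) = -3 + 36 = 33)
√(-24141 + y(131)) = √(-24141 + 33) = √(-24108) = 14*I*√123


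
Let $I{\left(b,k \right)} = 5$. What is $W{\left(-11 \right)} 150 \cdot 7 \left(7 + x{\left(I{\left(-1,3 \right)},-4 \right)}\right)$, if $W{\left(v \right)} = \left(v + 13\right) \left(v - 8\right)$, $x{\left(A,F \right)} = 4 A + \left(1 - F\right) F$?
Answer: $-279300$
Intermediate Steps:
$x{\left(A,F \right)} = 4 A + F \left(1 - F\right)$
$W{\left(v \right)} = \left(-8 + v\right) \left(13 + v\right)$ ($W{\left(v \right)} = \left(13 + v\right) \left(-8 + v\right) = \left(-8 + v\right) \left(13 + v\right)$)
$W{\left(-11 \right)} 150 \cdot 7 \left(7 + x{\left(I{\left(-1,3 \right)},-4 \right)}\right) = \left(-104 + \left(-11\right)^{2} + 5 \left(-11\right)\right) 150 \cdot 7 \left(7 - 0\right) = \left(-104 + 121 - 55\right) 150 \cdot 7 \left(7 - 0\right) = \left(-38\right) 150 \cdot 7 \left(7 - 0\right) = - 5700 \cdot 7 \left(7 + 0\right) = - 5700 \cdot 7 \cdot 7 = \left(-5700\right) 49 = -279300$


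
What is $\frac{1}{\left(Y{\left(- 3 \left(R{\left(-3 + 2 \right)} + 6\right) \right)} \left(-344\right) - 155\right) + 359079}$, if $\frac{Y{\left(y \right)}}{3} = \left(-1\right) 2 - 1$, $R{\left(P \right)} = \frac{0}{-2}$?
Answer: $\frac{1}{362020} \approx 2.7623 \cdot 10^{-6}$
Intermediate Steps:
$R{\left(P \right)} = 0$ ($R{\left(P \right)} = 0 \left(- \frac{1}{2}\right) = 0$)
$Y{\left(y \right)} = -9$ ($Y{\left(y \right)} = 3 \left(\left(-1\right) 2 - 1\right) = 3 \left(-2 - 1\right) = 3 \left(-3\right) = -9$)
$\frac{1}{\left(Y{\left(- 3 \left(R{\left(-3 + 2 \right)} + 6\right) \right)} \left(-344\right) - 155\right) + 359079} = \frac{1}{\left(\left(-9\right) \left(-344\right) - 155\right) + 359079} = \frac{1}{\left(3096 - 155\right) + 359079} = \frac{1}{2941 + 359079} = \frac{1}{362020}$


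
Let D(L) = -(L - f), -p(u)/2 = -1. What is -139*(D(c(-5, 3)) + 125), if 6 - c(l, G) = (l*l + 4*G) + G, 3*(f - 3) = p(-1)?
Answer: -67832/3 ≈ -22611.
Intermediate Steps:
p(u) = 2 (p(u) = -2*(-1) = 2)
f = 11/3 (f = 3 + (⅓)*2 = 3 + ⅔ = 11/3 ≈ 3.6667)
c(l, G) = 6 - l² - 5*G (c(l, G) = 6 - ((l*l + 4*G) + G) = 6 - ((l² + 4*G) + G) = 6 - (l² + 5*G) = 6 + (-l² - 5*G) = 6 - l² - 5*G)
D(L) = 11/3 - L (D(L) = -(L - 1*11/3) = -(L - 11/3) = -(-11/3 + L) = 11/3 - L)
-139*(D(c(-5, 3)) + 125) = -139*((11/3 - (6 - 1*(-5)² - 5*3)) + 125) = -139*((11/3 - (6 - 1*25 - 15)) + 125) = -139*((11/3 - (6 - 25 - 15)) + 125) = -139*((11/3 - 1*(-34)) + 125) = -139*((11/3 + 34) + 125) = -139*(113/3 + 125) = -139*488/3 = -67832/3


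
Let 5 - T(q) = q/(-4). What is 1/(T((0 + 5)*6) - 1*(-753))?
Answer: 2/1531 ≈ 0.0013063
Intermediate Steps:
T(q) = 5 + q/4 (T(q) = 5 - q/(-4) = 5 - q*(-1)/4 = 5 - (-1)*q/4 = 5 + q/4)
1/(T((0 + 5)*6) - 1*(-753)) = 1/((5 + ((0 + 5)*6)/4) - 1*(-753)) = 1/((5 + (5*6)/4) + 753) = 1/((5 + (¼)*30) + 753) = 1/((5 + 15/2) + 753) = 1/(25/2 + 753) = 1/(1531/2) = 2/1531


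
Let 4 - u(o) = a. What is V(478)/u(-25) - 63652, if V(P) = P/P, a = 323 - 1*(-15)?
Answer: -21259769/334 ≈ -63652.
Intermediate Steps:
a = 338 (a = 323 + 15 = 338)
u(o) = -334 (u(o) = 4 - 1*338 = 4 - 338 = -334)
V(P) = 1
V(478)/u(-25) - 63652 = 1/(-334) - 63652 = 1*(-1/334) - 63652 = -1/334 - 63652 = -21259769/334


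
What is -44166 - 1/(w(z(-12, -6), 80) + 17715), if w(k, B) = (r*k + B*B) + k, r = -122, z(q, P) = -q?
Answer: -1000934059/22663 ≈ -44166.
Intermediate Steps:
w(k, B) = B**2 - 121*k (w(k, B) = (-122*k + B*B) + k = (-122*k + B**2) + k = (B**2 - 122*k) + k = B**2 - 121*k)
-44166 - 1/(w(z(-12, -6), 80) + 17715) = -44166 - 1/((80**2 - (-121)*(-12)) + 17715) = -44166 - 1/((6400 - 121*12) + 17715) = -44166 - 1/((6400 - 1452) + 17715) = -44166 - 1/(4948 + 17715) = -44166 - 1/22663 = -1000934059/22663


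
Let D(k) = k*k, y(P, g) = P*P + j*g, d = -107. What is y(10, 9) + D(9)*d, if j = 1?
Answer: -8558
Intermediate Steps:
y(P, g) = g + P**2 (y(P, g) = P*P + 1*g = P**2 + g = g + P**2)
D(k) = k**2
y(10, 9) + D(9)*d = (9 + 10**2) + 9**2*(-107) = (9 + 100) + 81*(-107) = 109 - 8667 = -8558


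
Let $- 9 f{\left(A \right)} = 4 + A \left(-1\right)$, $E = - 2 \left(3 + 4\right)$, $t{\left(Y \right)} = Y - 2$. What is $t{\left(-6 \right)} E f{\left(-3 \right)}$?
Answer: $- \frac{784}{9} \approx -87.111$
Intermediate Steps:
$t{\left(Y \right)} = -2 + Y$ ($t{\left(Y \right)} = Y - 2 = -2 + Y$)
$E = -14$ ($E = \left(-2\right) 7 = -14$)
$f{\left(A \right)} = - \frac{4}{9} + \frac{A}{9}$ ($f{\left(A \right)} = - \frac{4 + A \left(-1\right)}{9} = - \frac{4 - A}{9} = - \frac{4}{9} + \frac{A}{9}$)
$t{\left(-6 \right)} E f{\left(-3 \right)} = \left(-2 - 6\right) \left(-14\right) \left(- \frac{4}{9} + \frac{1}{9} \left(-3\right)\right) = \left(-8\right) \left(-14\right) \left(- \frac{4}{9} - \frac{1}{3}\right) = 112 \left(- \frac{7}{9}\right) = - \frac{784}{9}$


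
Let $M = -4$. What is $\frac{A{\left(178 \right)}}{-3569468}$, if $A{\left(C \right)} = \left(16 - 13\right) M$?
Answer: $\frac{3}{892367} \approx 3.3618 \cdot 10^{-6}$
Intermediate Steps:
$A{\left(C \right)} = -12$ ($A{\left(C \right)} = \left(16 - 13\right) \left(-4\right) = 3 \left(-4\right) = -12$)
$\frac{A{\left(178 \right)}}{-3569468} = - \frac{12}{-3569468} = \left(-12\right) \left(- \frac{1}{3569468}\right) = \frac{3}{892367}$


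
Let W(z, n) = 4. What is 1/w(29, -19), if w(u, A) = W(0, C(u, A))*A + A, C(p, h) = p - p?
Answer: -1/95 ≈ -0.010526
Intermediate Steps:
C(p, h) = 0
w(u, A) = 5*A (w(u, A) = 4*A + A = 5*A)
1/w(29, -19) = 1/(5*(-19)) = 1/(-95) = -1/95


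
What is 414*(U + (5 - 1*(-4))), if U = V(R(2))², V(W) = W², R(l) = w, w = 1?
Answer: 4140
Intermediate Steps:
R(l) = 1
U = 1 (U = (1²)² = 1² = 1)
414*(U + (5 - 1*(-4))) = 414*(1 + (5 - 1*(-4))) = 414*(1 + (5 + 4)) = 414*(1 + 9) = 414*10 = 4140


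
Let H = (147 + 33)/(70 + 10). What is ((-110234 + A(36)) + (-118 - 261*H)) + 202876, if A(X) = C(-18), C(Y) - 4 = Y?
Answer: 367691/4 ≈ 91923.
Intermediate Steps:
C(Y) = 4 + Y
A(X) = -14 (A(X) = 4 - 18 = -14)
H = 9/4 (H = 180/80 = 180*(1/80) = 9/4 ≈ 2.2500)
((-110234 + A(36)) + (-118 - 261*H)) + 202876 = ((-110234 - 14) + (-118 - 261*9/4)) + 202876 = (-110248 + (-118 - 2349/4)) + 202876 = (-110248 - 2821/4) + 202876 = -443813/4 + 202876 = 367691/4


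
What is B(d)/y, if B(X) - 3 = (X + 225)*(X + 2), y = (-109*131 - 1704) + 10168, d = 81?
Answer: -25401/5815 ≈ -4.3682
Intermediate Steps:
y = -5815 (y = (-14279 - 1704) + 10168 = -15983 + 10168 = -5815)
B(X) = 3 + (2 + X)*(225 + X) (B(X) = 3 + (X + 225)*(X + 2) = 3 + (225 + X)*(2 + X) = 3 + (2 + X)*(225 + X))
B(d)/y = (453 + 81² + 227*81)/(-5815) = (453 + 6561 + 18387)*(-1/5815) = 25401*(-1/5815) = -25401/5815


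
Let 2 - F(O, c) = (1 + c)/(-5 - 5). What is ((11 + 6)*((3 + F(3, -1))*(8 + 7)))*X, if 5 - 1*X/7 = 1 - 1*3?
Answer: 62475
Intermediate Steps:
F(O, c) = 21/10 + c/10 (F(O, c) = 2 - (1 + c)/(-5 - 5) = 2 - (1 + c)/(-10) = 2 - (1 + c)*(-1)/10 = 2 - (-⅒ - c/10) = 2 + (⅒ + c/10) = 21/10 + c/10)
X = 49 (X = 35 - 7*(1 - 1*3) = 35 - 7*(1 - 3) = 35 - 7*(-2) = 35 + 14 = 49)
((11 + 6)*((3 + F(3, -1))*(8 + 7)))*X = ((11 + 6)*((3 + (21/10 + (⅒)*(-1)))*(8 + 7)))*49 = (17*((3 + (21/10 - ⅒))*15))*49 = (17*((3 + 2)*15))*49 = (17*(5*15))*49 = (17*75)*49 = 1275*49 = 62475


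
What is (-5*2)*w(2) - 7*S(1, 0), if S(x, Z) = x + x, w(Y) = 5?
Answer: -64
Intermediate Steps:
S(x, Z) = 2*x
(-5*2)*w(2) - 7*S(1, 0) = -5*2*5 - 14 = -10*5 - 7*2 = -50 - 14 = -64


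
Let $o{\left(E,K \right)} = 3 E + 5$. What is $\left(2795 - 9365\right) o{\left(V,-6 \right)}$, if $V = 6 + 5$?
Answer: $-249660$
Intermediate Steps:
$V = 11$
$o{\left(E,K \right)} = 5 + 3 E$
$\left(2795 - 9365\right) o{\left(V,-6 \right)} = \left(2795 - 9365\right) \left(5 + 3 \cdot 11\right) = - 6570 \left(5 + 33\right) = \left(-6570\right) 38 = -249660$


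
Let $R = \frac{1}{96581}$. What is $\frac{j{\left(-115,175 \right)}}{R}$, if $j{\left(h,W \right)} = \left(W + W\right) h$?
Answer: $-3887385250$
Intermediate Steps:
$j{\left(h,W \right)} = 2 W h$
$R = \frac{1}{96581} \approx 1.0354 \cdot 10^{-5}$
$\frac{j{\left(-115,175 \right)}}{R} = 2 \cdot 175 \left(-115\right) \frac{1}{\frac{1}{96581}} = \left(-40250\right) 96581 = -3887385250$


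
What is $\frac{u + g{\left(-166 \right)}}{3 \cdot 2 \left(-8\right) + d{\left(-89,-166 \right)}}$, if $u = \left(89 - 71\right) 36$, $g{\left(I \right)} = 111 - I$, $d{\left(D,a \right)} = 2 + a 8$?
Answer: $- \frac{925}{1374} \approx -0.67322$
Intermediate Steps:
$d{\left(D,a \right)} = 2 + 8 a$
$u = 648$ ($u = \left(89 - 71\right) 36 = 18 \cdot 36 = 648$)
$\frac{u + g{\left(-166 \right)}}{3 \cdot 2 \left(-8\right) + d{\left(-89,-166 \right)}} = \frac{648 + \left(111 - -166\right)}{3 \cdot 2 \left(-8\right) + \left(2 + 8 \left(-166\right)\right)} = \frac{648 + \left(111 + 166\right)}{6 \left(-8\right) + \left(2 - 1328\right)} = \frac{648 + 277}{-48 - 1326} = \frac{925}{-1374} = 925 \left(- \frac{1}{1374}\right) = - \frac{925}{1374}$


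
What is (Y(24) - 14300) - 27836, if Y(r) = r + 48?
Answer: -42064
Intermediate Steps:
Y(r) = 48 + r
(Y(24) - 14300) - 27836 = ((48 + 24) - 14300) - 27836 = (72 - 14300) - 27836 = -14228 - 27836 = -42064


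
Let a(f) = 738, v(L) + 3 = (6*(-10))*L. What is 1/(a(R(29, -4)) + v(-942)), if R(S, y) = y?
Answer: 1/57255 ≈ 1.7466e-5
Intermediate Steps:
v(L) = -3 - 60*L (v(L) = -3 + (6*(-10))*L = -3 - 60*L)
1/(a(R(29, -4)) + v(-942)) = 1/(738 + (-3 - 60*(-942))) = 1/(738 + (-3 + 56520)) = 1/(738 + 56517) = 1/57255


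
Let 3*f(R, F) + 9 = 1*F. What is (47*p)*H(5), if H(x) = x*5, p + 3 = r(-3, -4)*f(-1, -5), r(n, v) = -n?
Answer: -19975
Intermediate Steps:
f(R, F) = -3 + F/3 (f(R, F) = -3 + (1*F)/3 = -3 + F/3)
p = -17 (p = -3 + (-1*(-3))*(-3 + (⅓)*(-5)) = -3 + 3*(-3 - 5/3) = -3 + 3*(-14/3) = -3 - 14 = -17)
H(x) = 5*x
(47*p)*H(5) = (47*(-17))*(5*5) = -799*25 = -19975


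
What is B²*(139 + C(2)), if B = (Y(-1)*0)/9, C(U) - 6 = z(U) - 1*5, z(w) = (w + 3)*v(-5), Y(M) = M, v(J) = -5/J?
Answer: 0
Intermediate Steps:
z(w) = 3 + w (z(w) = (w + 3)*(-5/(-5)) = (3 + w)*(-5*(-⅕)) = (3 + w)*1 = 3 + w)
C(U) = 4 + U (C(U) = 6 + ((3 + U) - 1*5) = 6 + ((3 + U) - 5) = 6 + (-2 + U) = 4 + U)
B = 0 (B = -1*0/9 = 0*(⅑) = 0)
B²*(139 + C(2)) = 0²*(139 + (4 + 2)) = 0*(139 + 6) = 0*145 = 0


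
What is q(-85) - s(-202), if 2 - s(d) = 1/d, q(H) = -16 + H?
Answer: -20807/202 ≈ -103.00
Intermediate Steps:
s(d) = 2 - 1/d
q(-85) - s(-202) = (-16 - 85) - (2 - 1/(-202)) = -101 - (2 - 1*(-1/202)) = -101 - (2 + 1/202) = -101 - 1*405/202 = -101 - 405/202 = -20807/202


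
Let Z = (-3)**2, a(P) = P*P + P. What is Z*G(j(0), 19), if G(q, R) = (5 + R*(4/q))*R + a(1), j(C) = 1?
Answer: 13869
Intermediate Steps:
a(P) = P + P**2 (a(P) = P**2 + P = P + P**2)
Z = 9
G(q, R) = 2 + R*(5 + 4*R/q) (G(q, R) = (5 + R*(4/q))*R + 1*(1 + 1) = (5 + 4*R/q)*R + 1*2 = R*(5 + 4*R/q) + 2 = 2 + R*(5 + 4*R/q))
Z*G(j(0), 19) = 9*(2 + 5*19 + 4*19**2/1) = 9*(2 + 95 + 4*361*1) = 9*(2 + 95 + 1444) = 9*1541 = 13869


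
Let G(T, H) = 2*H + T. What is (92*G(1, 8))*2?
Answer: 3128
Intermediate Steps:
G(T, H) = T + 2*H
(92*G(1, 8))*2 = (92*(1 + 2*8))*2 = (92*(1 + 16))*2 = (92*17)*2 = 1564*2 = 3128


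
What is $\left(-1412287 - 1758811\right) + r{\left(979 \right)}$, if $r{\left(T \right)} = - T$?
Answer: $-3172077$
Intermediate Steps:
$\left(-1412287 - 1758811\right) + r{\left(979 \right)} = \left(-1412287 - 1758811\right) - 979 = -3171098 - 979 = -3172077$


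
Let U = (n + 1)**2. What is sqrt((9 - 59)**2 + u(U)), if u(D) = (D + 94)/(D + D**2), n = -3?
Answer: sqrt(250490)/10 ≈ 50.049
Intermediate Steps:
U = 4 (U = (-3 + 1)**2 = (-2)**2 = 4)
u(D) = (94 + D)/(D + D**2)
sqrt((9 - 59)**2 + u(U)) = sqrt((9 - 59)**2 + (94 + 4)/(4*(1 + 4))) = sqrt((-50)**2 + (1/4)*98/5) = sqrt(2500 + (1/4)*(1/5)*98) = sqrt(2500 + 49/10) = sqrt(25049/10) = sqrt(250490)/10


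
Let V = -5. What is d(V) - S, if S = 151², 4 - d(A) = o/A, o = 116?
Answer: -113869/5 ≈ -22774.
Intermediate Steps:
d(A) = 4 - 116/A
S = 22801
d(V) - S = (4 - 116/(-5)) - 1*22801 = (4 - 116*(-⅕)) - 22801 = (4 + 116/5) - 22801 = 136/5 - 22801 = -113869/5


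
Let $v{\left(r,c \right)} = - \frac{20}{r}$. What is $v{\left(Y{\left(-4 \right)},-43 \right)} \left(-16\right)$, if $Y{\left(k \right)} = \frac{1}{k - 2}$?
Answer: $-1920$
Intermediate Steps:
$Y{\left(k \right)} = \frac{1}{-2 + k}$
$v{\left(Y{\left(-4 \right)},-43 \right)} \left(-16\right) = - \frac{20}{\frac{1}{-2 - 4}} \left(-16\right) = - \frac{20}{\frac{1}{-6}} \left(-16\right) = - \frac{20}{- \frac{1}{6}} \left(-16\right) = \left(-20\right) \left(-6\right) \left(-16\right) = 120 \left(-16\right) = -1920$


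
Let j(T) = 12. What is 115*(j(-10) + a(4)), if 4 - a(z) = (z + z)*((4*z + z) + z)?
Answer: -20240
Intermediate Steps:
a(z) = 4 - 12*z² (a(z) = 4 - (z + z)*((4*z + z) + z) = 4 - 2*z*(5*z + z) = 4 - 2*z*6*z = 4 - 12*z²)
115*(j(-10) + a(4)) = 115*(12 + (4 - 12*4²)) = 115*(12 + (4 - 12*16)) = 115*(12 + (4 - 192)) = 115*(12 - 188) = 115*(-176) = -20240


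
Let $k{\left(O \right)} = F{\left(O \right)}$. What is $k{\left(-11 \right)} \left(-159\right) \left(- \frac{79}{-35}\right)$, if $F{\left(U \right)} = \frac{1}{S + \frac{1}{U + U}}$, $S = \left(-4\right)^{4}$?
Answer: $- \frac{92114}{65695} \approx -1.4021$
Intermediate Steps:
$S = 256$
$F{\left(U \right)} = \frac{1}{256 + \frac{1}{2 U}}$ ($F{\left(U \right)} = \frac{1}{256 + \frac{1}{U + U}} = \frac{1}{256 + \frac{1}{2 U}}$)
$k{\left(O \right)} = \frac{2 O}{1 + 512 O}$
$k{\left(-11 \right)} \left(-159\right) \left(- \frac{79}{-35}\right) = 2 \left(-11\right) \frac{1}{1 + 512 \left(-11\right)} \left(-159\right) \left(- \frac{79}{-35}\right) = 2 \left(-11\right) \frac{1}{1 - 5632} \left(-159\right) \left(\left(-79\right) \left(- \frac{1}{35}\right)\right) = 2 \left(-11\right) \frac{1}{-5631} \left(-159\right) \frac{79}{35} = 2 \left(-11\right) \left(- \frac{1}{5631}\right) \left(-159\right) \frac{79}{35} = \frac{22}{5631} \left(-159\right) \frac{79}{35} = \left(- \frac{1166}{1877}\right) \frac{79}{35} = - \frac{92114}{65695}$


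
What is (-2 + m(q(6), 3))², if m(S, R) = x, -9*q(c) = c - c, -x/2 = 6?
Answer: 196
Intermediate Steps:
x = -12 (x = -2*6 = -12)
q(c) = 0 (q(c) = -(c - c)/9 = -⅑*0 = 0)
m(S, R) = -12
(-2 + m(q(6), 3))² = (-2 - 12)² = (-14)² = 196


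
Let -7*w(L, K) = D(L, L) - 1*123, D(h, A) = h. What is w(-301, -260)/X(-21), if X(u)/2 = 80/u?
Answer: -159/20 ≈ -7.9500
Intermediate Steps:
X(u) = 160/u (X(u) = 2*(80/u) = 160/u)
w(L, K) = 123/7 - L/7 (w(L, K) = -(L - 1*123)/7 = -(L - 123)/7 = -(-123 + L)/7 = 123/7 - L/7)
w(-301, -260)/X(-21) = (123/7 - ⅐*(-301))/((160/(-21))) = (123/7 + 43)/((160*(-1/21))) = 424/(7*(-160/21)) = (424/7)*(-21/160) = -159/20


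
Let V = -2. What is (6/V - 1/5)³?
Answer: -4096/125 ≈ -32.768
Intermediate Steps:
(6/V - 1/5)³ = (6/(-2) - 1/5)³ = (6*(-½) - 1*⅕)³ = (-3 - ⅕)³ = (-16/5)³ = -4096/125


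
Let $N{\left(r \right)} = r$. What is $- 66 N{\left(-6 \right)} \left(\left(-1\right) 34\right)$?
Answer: $-13464$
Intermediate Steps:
$- 66 N{\left(-6 \right)} \left(\left(-1\right) 34\right) = \left(-66\right) \left(-6\right) \left(\left(-1\right) 34\right) = 396 \left(-34\right) = -13464$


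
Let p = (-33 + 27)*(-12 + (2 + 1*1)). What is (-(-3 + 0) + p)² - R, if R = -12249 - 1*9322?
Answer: 24820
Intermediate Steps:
R = -21571 (R = -12249 - 9322 = -21571)
p = 54 (p = -6*(-12 + (2 + 1)) = -6*(-12 + 3) = -6*(-9) = 54)
(-(-3 + 0) + p)² - R = (-(-3 + 0) + 54)² - 1*(-21571) = (-1*(-3) + 54)² + 21571 = (3 + 54)² + 21571 = 57² + 21571 = 3249 + 21571 = 24820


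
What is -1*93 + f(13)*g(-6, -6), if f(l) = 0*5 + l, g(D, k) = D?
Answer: -171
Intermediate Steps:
f(l) = l (f(l) = 0 + l = l)
-1*93 + f(13)*g(-6, -6) = -1*93 + 13*(-6) = -93 - 78 = -171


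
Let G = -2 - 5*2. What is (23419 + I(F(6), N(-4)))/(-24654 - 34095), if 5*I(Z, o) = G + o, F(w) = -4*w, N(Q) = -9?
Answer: -117074/293745 ≈ -0.39856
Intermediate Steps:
G = -12 (G = -2 - 10 = -12)
I(Z, o) = -12/5 + o/5 (I(Z, o) = (-12 + o)/5 = -12/5 + o/5)
(23419 + I(F(6), N(-4)))/(-24654 - 34095) = (23419 + (-12/5 + (⅕)*(-9)))/(-24654 - 34095) = (23419 + (-12/5 - 9/5))/(-58749) = (23419 - 21/5)*(-1/58749) = (117074/5)*(-1/58749) = -117074/293745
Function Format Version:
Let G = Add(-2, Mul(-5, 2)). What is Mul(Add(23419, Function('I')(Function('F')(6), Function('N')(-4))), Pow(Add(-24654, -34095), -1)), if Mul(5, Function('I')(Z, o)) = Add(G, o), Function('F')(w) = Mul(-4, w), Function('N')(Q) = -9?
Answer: Rational(-117074, 293745) ≈ -0.39856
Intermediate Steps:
G = -12 (G = Add(-2, -10) = -12)
Function('I')(Z, o) = Add(Rational(-12, 5), Mul(Rational(1, 5), o)) (Function('I')(Z, o) = Mul(Rational(1, 5), Add(-12, o)) = Add(Rational(-12, 5), Mul(Rational(1, 5), o)))
Mul(Add(23419, Function('I')(Function('F')(6), Function('N')(-4))), Pow(Add(-24654, -34095), -1)) = Mul(Add(23419, Add(Rational(-12, 5), Mul(Rational(1, 5), -9))), Pow(Add(-24654, -34095), -1)) = Mul(Add(23419, Add(Rational(-12, 5), Rational(-9, 5))), Pow(-58749, -1)) = Mul(Add(23419, Rational(-21, 5)), Rational(-1, 58749)) = Mul(Rational(117074, 5), Rational(-1, 58749)) = Rational(-117074, 293745)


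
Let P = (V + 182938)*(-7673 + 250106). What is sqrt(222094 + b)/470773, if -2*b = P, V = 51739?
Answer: 29*I*sqrt(135298466)/941546 ≈ 0.35826*I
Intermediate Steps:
P = 56893449141 (P = (51739 + 182938)*(-7673 + 250106) = 234677*242433 = 56893449141)
b = -56893449141/2 (b = -1/2*56893449141 = -56893449141/2 ≈ -2.8447e+10)
sqrt(222094 + b)/470773 = sqrt(222094 - 56893449141/2)/470773 = sqrt(-56893004953/2)*(1/470773) = (29*I*sqrt(135298466)/2)*(1/470773) = 29*I*sqrt(135298466)/941546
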